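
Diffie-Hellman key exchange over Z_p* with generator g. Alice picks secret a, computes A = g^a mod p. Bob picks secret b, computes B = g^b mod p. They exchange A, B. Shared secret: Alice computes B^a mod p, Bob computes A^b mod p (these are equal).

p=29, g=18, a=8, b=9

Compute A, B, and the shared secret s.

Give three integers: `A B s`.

A = 18^8 mod 29  (bits of 8 = 1000)
  bit 0 = 1: r = r^2 * 18 mod 29 = 1^2 * 18 = 1*18 = 18
  bit 1 = 0: r = r^2 mod 29 = 18^2 = 5
  bit 2 = 0: r = r^2 mod 29 = 5^2 = 25
  bit 3 = 0: r = r^2 mod 29 = 25^2 = 16
  -> A = 16
B = 18^9 mod 29  (bits of 9 = 1001)
  bit 0 = 1: r = r^2 * 18 mod 29 = 1^2 * 18 = 1*18 = 18
  bit 1 = 0: r = r^2 mod 29 = 18^2 = 5
  bit 2 = 0: r = r^2 mod 29 = 5^2 = 25
  bit 3 = 1: r = r^2 * 18 mod 29 = 25^2 * 18 = 16*18 = 27
  -> B = 27
s = B^a = 27^8 mod 29  (bits of 8 = 1000)
  bit 0 = 1: r = r^2 * 27 mod 29 = 1^2 * 27 = 1*27 = 27
  bit 1 = 0: r = r^2 mod 29 = 27^2 = 4
  bit 2 = 0: r = r^2 mod 29 = 4^2 = 16
  bit 3 = 0: r = r^2 mod 29 = 16^2 = 24
  -> s = B^a = 24

Answer: 16 27 24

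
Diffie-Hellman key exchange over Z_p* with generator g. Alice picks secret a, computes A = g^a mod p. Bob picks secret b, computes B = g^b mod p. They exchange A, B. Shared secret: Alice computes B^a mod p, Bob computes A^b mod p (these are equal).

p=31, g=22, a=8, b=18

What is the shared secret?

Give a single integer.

A = 22^8 mod 31  (bits of 8 = 1000)
  bit 0 = 1: r = r^2 * 22 mod 31 = 1^2 * 22 = 1*22 = 22
  bit 1 = 0: r = r^2 mod 31 = 22^2 = 19
  bit 2 = 0: r = r^2 mod 31 = 19^2 = 20
  bit 3 = 0: r = r^2 mod 31 = 20^2 = 28
  -> A = 28
B = 22^18 mod 31  (bits of 18 = 10010)
  bit 0 = 1: r = r^2 * 22 mod 31 = 1^2 * 22 = 1*22 = 22
  bit 1 = 0: r = r^2 mod 31 = 22^2 = 19
  bit 2 = 0: r = r^2 mod 31 = 19^2 = 20
  bit 3 = 1: r = r^2 * 22 mod 31 = 20^2 * 22 = 28*22 = 27
  bit 4 = 0: r = r^2 mod 31 = 27^2 = 16
  -> B = 16
s = B^a = 16^8 mod 31  (bits of 8 = 1000)
  bit 0 = 1: r = r^2 * 16 mod 31 = 1^2 * 16 = 1*16 = 16
  bit 1 = 0: r = r^2 mod 31 = 16^2 = 8
  bit 2 = 0: r = r^2 mod 31 = 8^2 = 2
  bit 3 = 0: r = r^2 mod 31 = 2^2 = 4
  -> s = B^a = 4

Answer: 4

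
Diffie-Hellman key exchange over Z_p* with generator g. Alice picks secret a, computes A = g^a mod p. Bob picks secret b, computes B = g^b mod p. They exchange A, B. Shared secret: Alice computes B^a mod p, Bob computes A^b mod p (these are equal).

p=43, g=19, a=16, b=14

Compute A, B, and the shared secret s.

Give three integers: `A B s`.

Answer: 10 36 36

Derivation:
A = 19^16 mod 43  (bits of 16 = 10000)
  bit 0 = 1: r = r^2 * 19 mod 43 = 1^2 * 19 = 1*19 = 19
  bit 1 = 0: r = r^2 mod 43 = 19^2 = 17
  bit 2 = 0: r = r^2 mod 43 = 17^2 = 31
  bit 3 = 0: r = r^2 mod 43 = 31^2 = 15
  bit 4 = 0: r = r^2 mod 43 = 15^2 = 10
  -> A = 10
B = 19^14 mod 43  (bits of 14 = 1110)
  bit 0 = 1: r = r^2 * 19 mod 43 = 1^2 * 19 = 1*19 = 19
  bit 1 = 1: r = r^2 * 19 mod 43 = 19^2 * 19 = 17*19 = 22
  bit 2 = 1: r = r^2 * 19 mod 43 = 22^2 * 19 = 11*19 = 37
  bit 3 = 0: r = r^2 mod 43 = 37^2 = 36
  -> B = 36
s = B^a = 36^16 mod 43  (bits of 16 = 10000)
  bit 0 = 1: r = r^2 * 36 mod 43 = 1^2 * 36 = 1*36 = 36
  bit 1 = 0: r = r^2 mod 43 = 36^2 = 6
  bit 2 = 0: r = r^2 mod 43 = 6^2 = 36
  bit 3 = 0: r = r^2 mod 43 = 36^2 = 6
  bit 4 = 0: r = r^2 mod 43 = 6^2 = 36
  -> s = B^a = 36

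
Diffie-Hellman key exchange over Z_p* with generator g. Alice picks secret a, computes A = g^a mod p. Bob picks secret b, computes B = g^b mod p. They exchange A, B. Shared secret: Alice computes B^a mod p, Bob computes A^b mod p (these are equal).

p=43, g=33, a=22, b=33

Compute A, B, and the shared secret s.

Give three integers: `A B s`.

A = 33^22 mod 43  (bits of 22 = 10110)
  bit 0 = 1: r = r^2 * 33 mod 43 = 1^2 * 33 = 1*33 = 33
  bit 1 = 0: r = r^2 mod 43 = 33^2 = 14
  bit 2 = 1: r = r^2 * 33 mod 43 = 14^2 * 33 = 24*33 = 18
  bit 3 = 1: r = r^2 * 33 mod 43 = 18^2 * 33 = 23*33 = 28
  bit 4 = 0: r = r^2 mod 43 = 28^2 = 10
  -> A = 10
B = 33^33 mod 43  (bits of 33 = 100001)
  bit 0 = 1: r = r^2 * 33 mod 43 = 1^2 * 33 = 1*33 = 33
  bit 1 = 0: r = r^2 mod 43 = 33^2 = 14
  bit 2 = 0: r = r^2 mod 43 = 14^2 = 24
  bit 3 = 0: r = r^2 mod 43 = 24^2 = 17
  bit 4 = 0: r = r^2 mod 43 = 17^2 = 31
  bit 5 = 1: r = r^2 * 33 mod 43 = 31^2 * 33 = 15*33 = 22
  -> B = 22
s = B^a = 22^22 mod 43  (bits of 22 = 10110)
  bit 0 = 1: r = r^2 * 22 mod 43 = 1^2 * 22 = 1*22 = 22
  bit 1 = 0: r = r^2 mod 43 = 22^2 = 11
  bit 2 = 1: r = r^2 * 22 mod 43 = 11^2 * 22 = 35*22 = 39
  bit 3 = 1: r = r^2 * 22 mod 43 = 39^2 * 22 = 16*22 = 8
  bit 4 = 0: r = r^2 mod 43 = 8^2 = 21
  -> s = B^a = 21

Answer: 10 22 21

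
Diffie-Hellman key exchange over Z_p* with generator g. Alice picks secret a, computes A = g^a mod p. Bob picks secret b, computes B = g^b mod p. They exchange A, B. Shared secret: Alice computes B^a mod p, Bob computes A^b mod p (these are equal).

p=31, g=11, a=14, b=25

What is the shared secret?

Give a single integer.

A = 11^14 mod 31  (bits of 14 = 1110)
  bit 0 = 1: r = r^2 * 11 mod 31 = 1^2 * 11 = 1*11 = 11
  bit 1 = 1: r = r^2 * 11 mod 31 = 11^2 * 11 = 28*11 = 29
  bit 2 = 1: r = r^2 * 11 mod 31 = 29^2 * 11 = 4*11 = 13
  bit 3 = 0: r = r^2 mod 31 = 13^2 = 14
  -> A = 14
B = 11^25 mod 31  (bits of 25 = 11001)
  bit 0 = 1: r = r^2 * 11 mod 31 = 1^2 * 11 = 1*11 = 11
  bit 1 = 1: r = r^2 * 11 mod 31 = 11^2 * 11 = 28*11 = 29
  bit 2 = 0: r = r^2 mod 31 = 29^2 = 4
  bit 3 = 0: r = r^2 mod 31 = 4^2 = 16
  bit 4 = 1: r = r^2 * 11 mod 31 = 16^2 * 11 = 8*11 = 26
  -> B = 26
s = B^a = 26^14 mod 31  (bits of 14 = 1110)
  bit 0 = 1: r = r^2 * 26 mod 31 = 1^2 * 26 = 1*26 = 26
  bit 1 = 1: r = r^2 * 26 mod 31 = 26^2 * 26 = 25*26 = 30
  bit 2 = 1: r = r^2 * 26 mod 31 = 30^2 * 26 = 1*26 = 26
  bit 3 = 0: r = r^2 mod 31 = 26^2 = 25
  -> s = B^a = 25

Answer: 25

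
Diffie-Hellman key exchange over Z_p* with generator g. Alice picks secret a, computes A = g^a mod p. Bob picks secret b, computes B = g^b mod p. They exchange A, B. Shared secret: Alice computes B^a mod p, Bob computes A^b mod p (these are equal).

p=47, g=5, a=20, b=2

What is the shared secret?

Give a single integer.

Answer: 9

Derivation:
A = 5^20 mod 47  (bits of 20 = 10100)
  bit 0 = 1: r = r^2 * 5 mod 47 = 1^2 * 5 = 1*5 = 5
  bit 1 = 0: r = r^2 mod 47 = 5^2 = 25
  bit 2 = 1: r = r^2 * 5 mod 47 = 25^2 * 5 = 14*5 = 23
  bit 3 = 0: r = r^2 mod 47 = 23^2 = 12
  bit 4 = 0: r = r^2 mod 47 = 12^2 = 3
  -> A = 3
B = 5^2 mod 47  (bits of 2 = 10)
  bit 0 = 1: r = r^2 * 5 mod 47 = 1^2 * 5 = 1*5 = 5
  bit 1 = 0: r = r^2 mod 47 = 5^2 = 25
  -> B = 25
s = B^a = 25^20 mod 47  (bits of 20 = 10100)
  bit 0 = 1: r = r^2 * 25 mod 47 = 1^2 * 25 = 1*25 = 25
  bit 1 = 0: r = r^2 mod 47 = 25^2 = 14
  bit 2 = 1: r = r^2 * 25 mod 47 = 14^2 * 25 = 8*25 = 12
  bit 3 = 0: r = r^2 mod 47 = 12^2 = 3
  bit 4 = 0: r = r^2 mod 47 = 3^2 = 9
  -> s = B^a = 9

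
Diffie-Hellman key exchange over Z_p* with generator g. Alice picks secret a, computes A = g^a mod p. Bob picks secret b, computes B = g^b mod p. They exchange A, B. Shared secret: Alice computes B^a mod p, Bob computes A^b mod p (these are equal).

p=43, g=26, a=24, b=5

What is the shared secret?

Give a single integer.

A = 26^24 mod 43  (bits of 24 = 11000)
  bit 0 = 1: r = r^2 * 26 mod 43 = 1^2 * 26 = 1*26 = 26
  bit 1 = 1: r = r^2 * 26 mod 43 = 26^2 * 26 = 31*26 = 32
  bit 2 = 0: r = r^2 mod 43 = 32^2 = 35
  bit 3 = 0: r = r^2 mod 43 = 35^2 = 21
  bit 4 = 0: r = r^2 mod 43 = 21^2 = 11
  -> A = 11
B = 26^5 mod 43  (bits of 5 = 101)
  bit 0 = 1: r = r^2 * 26 mod 43 = 1^2 * 26 = 1*26 = 26
  bit 1 = 0: r = r^2 mod 43 = 26^2 = 31
  bit 2 = 1: r = r^2 * 26 mod 43 = 31^2 * 26 = 15*26 = 3
  -> B = 3
s = B^a = 3^24 mod 43  (bits of 24 = 11000)
  bit 0 = 1: r = r^2 * 3 mod 43 = 1^2 * 3 = 1*3 = 3
  bit 1 = 1: r = r^2 * 3 mod 43 = 3^2 * 3 = 9*3 = 27
  bit 2 = 0: r = r^2 mod 43 = 27^2 = 41
  bit 3 = 0: r = r^2 mod 43 = 41^2 = 4
  bit 4 = 0: r = r^2 mod 43 = 4^2 = 16
  -> s = B^a = 16

Answer: 16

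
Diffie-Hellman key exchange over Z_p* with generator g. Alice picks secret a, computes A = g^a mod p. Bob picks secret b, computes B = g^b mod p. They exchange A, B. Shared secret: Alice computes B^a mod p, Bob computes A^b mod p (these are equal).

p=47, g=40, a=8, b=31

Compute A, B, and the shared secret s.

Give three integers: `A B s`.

A = 40^8 mod 47  (bits of 8 = 1000)
  bit 0 = 1: r = r^2 * 40 mod 47 = 1^2 * 40 = 1*40 = 40
  bit 1 = 0: r = r^2 mod 47 = 40^2 = 2
  bit 2 = 0: r = r^2 mod 47 = 2^2 = 4
  bit 3 = 0: r = r^2 mod 47 = 4^2 = 16
  -> A = 16
B = 40^31 mod 47  (bits of 31 = 11111)
  bit 0 = 1: r = r^2 * 40 mod 47 = 1^2 * 40 = 1*40 = 40
  bit 1 = 1: r = r^2 * 40 mod 47 = 40^2 * 40 = 2*40 = 33
  bit 2 = 1: r = r^2 * 40 mod 47 = 33^2 * 40 = 8*40 = 38
  bit 3 = 1: r = r^2 * 40 mod 47 = 38^2 * 40 = 34*40 = 44
  bit 4 = 1: r = r^2 * 40 mod 47 = 44^2 * 40 = 9*40 = 31
  -> B = 31
s = B^a = 31^8 mod 47  (bits of 8 = 1000)
  bit 0 = 1: r = r^2 * 31 mod 47 = 1^2 * 31 = 1*31 = 31
  bit 1 = 0: r = r^2 mod 47 = 31^2 = 21
  bit 2 = 0: r = r^2 mod 47 = 21^2 = 18
  bit 3 = 0: r = r^2 mod 47 = 18^2 = 42
  -> s = B^a = 42

Answer: 16 31 42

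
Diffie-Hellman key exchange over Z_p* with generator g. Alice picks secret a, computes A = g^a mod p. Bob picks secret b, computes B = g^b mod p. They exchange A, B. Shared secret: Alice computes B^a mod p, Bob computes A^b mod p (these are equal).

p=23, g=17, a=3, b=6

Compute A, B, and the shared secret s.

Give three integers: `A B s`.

A = 17^3 mod 23  (bits of 3 = 11)
  bit 0 = 1: r = r^2 * 17 mod 23 = 1^2 * 17 = 1*17 = 17
  bit 1 = 1: r = r^2 * 17 mod 23 = 17^2 * 17 = 13*17 = 14
  -> A = 14
B = 17^6 mod 23  (bits of 6 = 110)
  bit 0 = 1: r = r^2 * 17 mod 23 = 1^2 * 17 = 1*17 = 17
  bit 1 = 1: r = r^2 * 17 mod 23 = 17^2 * 17 = 13*17 = 14
  bit 2 = 0: r = r^2 mod 23 = 14^2 = 12
  -> B = 12
s = B^a = 12^3 mod 23  (bits of 3 = 11)
  bit 0 = 1: r = r^2 * 12 mod 23 = 1^2 * 12 = 1*12 = 12
  bit 1 = 1: r = r^2 * 12 mod 23 = 12^2 * 12 = 6*12 = 3
  -> s = B^a = 3

Answer: 14 12 3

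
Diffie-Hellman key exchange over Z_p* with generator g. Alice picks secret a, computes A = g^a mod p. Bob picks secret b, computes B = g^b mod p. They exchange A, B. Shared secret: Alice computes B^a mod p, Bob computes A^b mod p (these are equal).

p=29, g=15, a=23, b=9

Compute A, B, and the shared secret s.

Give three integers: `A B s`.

Answer: 3 26 21

Derivation:
A = 15^23 mod 29  (bits of 23 = 10111)
  bit 0 = 1: r = r^2 * 15 mod 29 = 1^2 * 15 = 1*15 = 15
  bit 1 = 0: r = r^2 mod 29 = 15^2 = 22
  bit 2 = 1: r = r^2 * 15 mod 29 = 22^2 * 15 = 20*15 = 10
  bit 3 = 1: r = r^2 * 15 mod 29 = 10^2 * 15 = 13*15 = 21
  bit 4 = 1: r = r^2 * 15 mod 29 = 21^2 * 15 = 6*15 = 3
  -> A = 3
B = 15^9 mod 29  (bits of 9 = 1001)
  bit 0 = 1: r = r^2 * 15 mod 29 = 1^2 * 15 = 1*15 = 15
  bit 1 = 0: r = r^2 mod 29 = 15^2 = 22
  bit 2 = 0: r = r^2 mod 29 = 22^2 = 20
  bit 3 = 1: r = r^2 * 15 mod 29 = 20^2 * 15 = 23*15 = 26
  -> B = 26
s = B^a = 26^23 mod 29  (bits of 23 = 10111)
  bit 0 = 1: r = r^2 * 26 mod 29 = 1^2 * 26 = 1*26 = 26
  bit 1 = 0: r = r^2 mod 29 = 26^2 = 9
  bit 2 = 1: r = r^2 * 26 mod 29 = 9^2 * 26 = 23*26 = 18
  bit 3 = 1: r = r^2 * 26 mod 29 = 18^2 * 26 = 5*26 = 14
  bit 4 = 1: r = r^2 * 26 mod 29 = 14^2 * 26 = 22*26 = 21
  -> s = B^a = 21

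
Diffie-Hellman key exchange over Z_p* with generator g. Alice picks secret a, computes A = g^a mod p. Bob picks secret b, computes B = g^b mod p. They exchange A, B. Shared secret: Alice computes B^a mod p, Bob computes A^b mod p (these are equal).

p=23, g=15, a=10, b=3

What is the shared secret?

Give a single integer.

A = 15^10 mod 23  (bits of 10 = 1010)
  bit 0 = 1: r = r^2 * 15 mod 23 = 1^2 * 15 = 1*15 = 15
  bit 1 = 0: r = r^2 mod 23 = 15^2 = 18
  bit 2 = 1: r = r^2 * 15 mod 23 = 18^2 * 15 = 2*15 = 7
  bit 3 = 0: r = r^2 mod 23 = 7^2 = 3
  -> A = 3
B = 15^3 mod 23  (bits of 3 = 11)
  bit 0 = 1: r = r^2 * 15 mod 23 = 1^2 * 15 = 1*15 = 15
  bit 1 = 1: r = r^2 * 15 mod 23 = 15^2 * 15 = 18*15 = 17
  -> B = 17
s = B^a = 17^10 mod 23  (bits of 10 = 1010)
  bit 0 = 1: r = r^2 * 17 mod 23 = 1^2 * 17 = 1*17 = 17
  bit 1 = 0: r = r^2 mod 23 = 17^2 = 13
  bit 2 = 1: r = r^2 * 17 mod 23 = 13^2 * 17 = 8*17 = 21
  bit 3 = 0: r = r^2 mod 23 = 21^2 = 4
  -> s = B^a = 4

Answer: 4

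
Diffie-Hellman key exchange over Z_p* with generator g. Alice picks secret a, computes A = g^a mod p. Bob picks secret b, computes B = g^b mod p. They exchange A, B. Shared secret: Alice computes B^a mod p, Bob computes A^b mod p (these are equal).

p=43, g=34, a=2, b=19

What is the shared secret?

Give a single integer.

A = 34^2 mod 43  (bits of 2 = 10)
  bit 0 = 1: r = r^2 * 34 mod 43 = 1^2 * 34 = 1*34 = 34
  bit 1 = 0: r = r^2 mod 43 = 34^2 = 38
  -> A = 38
B = 34^19 mod 43  (bits of 19 = 10011)
  bit 0 = 1: r = r^2 * 34 mod 43 = 1^2 * 34 = 1*34 = 34
  bit 1 = 0: r = r^2 mod 43 = 34^2 = 38
  bit 2 = 0: r = r^2 mod 43 = 38^2 = 25
  bit 3 = 1: r = r^2 * 34 mod 43 = 25^2 * 34 = 23*34 = 8
  bit 4 = 1: r = r^2 * 34 mod 43 = 8^2 * 34 = 21*34 = 26
  -> B = 26
s = B^a = 26^2 mod 43  (bits of 2 = 10)
  bit 0 = 1: r = r^2 * 26 mod 43 = 1^2 * 26 = 1*26 = 26
  bit 1 = 0: r = r^2 mod 43 = 26^2 = 31
  -> s = B^a = 31

Answer: 31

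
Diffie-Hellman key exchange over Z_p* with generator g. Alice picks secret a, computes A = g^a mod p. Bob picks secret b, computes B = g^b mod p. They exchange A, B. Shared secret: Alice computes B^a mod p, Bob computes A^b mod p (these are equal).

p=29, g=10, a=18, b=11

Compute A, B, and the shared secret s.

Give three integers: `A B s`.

Answer: 5 2 13

Derivation:
A = 10^18 mod 29  (bits of 18 = 10010)
  bit 0 = 1: r = r^2 * 10 mod 29 = 1^2 * 10 = 1*10 = 10
  bit 1 = 0: r = r^2 mod 29 = 10^2 = 13
  bit 2 = 0: r = r^2 mod 29 = 13^2 = 24
  bit 3 = 1: r = r^2 * 10 mod 29 = 24^2 * 10 = 25*10 = 18
  bit 4 = 0: r = r^2 mod 29 = 18^2 = 5
  -> A = 5
B = 10^11 mod 29  (bits of 11 = 1011)
  bit 0 = 1: r = r^2 * 10 mod 29 = 1^2 * 10 = 1*10 = 10
  bit 1 = 0: r = r^2 mod 29 = 10^2 = 13
  bit 2 = 1: r = r^2 * 10 mod 29 = 13^2 * 10 = 24*10 = 8
  bit 3 = 1: r = r^2 * 10 mod 29 = 8^2 * 10 = 6*10 = 2
  -> B = 2
s = B^a = 2^18 mod 29  (bits of 18 = 10010)
  bit 0 = 1: r = r^2 * 2 mod 29 = 1^2 * 2 = 1*2 = 2
  bit 1 = 0: r = r^2 mod 29 = 2^2 = 4
  bit 2 = 0: r = r^2 mod 29 = 4^2 = 16
  bit 3 = 1: r = r^2 * 2 mod 29 = 16^2 * 2 = 24*2 = 19
  bit 4 = 0: r = r^2 mod 29 = 19^2 = 13
  -> s = B^a = 13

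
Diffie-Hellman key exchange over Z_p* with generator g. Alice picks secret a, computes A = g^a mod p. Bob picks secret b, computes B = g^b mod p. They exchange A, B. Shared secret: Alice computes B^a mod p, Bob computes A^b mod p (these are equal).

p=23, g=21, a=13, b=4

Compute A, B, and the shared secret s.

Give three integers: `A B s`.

Answer: 19 16 3

Derivation:
A = 21^13 mod 23  (bits of 13 = 1101)
  bit 0 = 1: r = r^2 * 21 mod 23 = 1^2 * 21 = 1*21 = 21
  bit 1 = 1: r = r^2 * 21 mod 23 = 21^2 * 21 = 4*21 = 15
  bit 2 = 0: r = r^2 mod 23 = 15^2 = 18
  bit 3 = 1: r = r^2 * 21 mod 23 = 18^2 * 21 = 2*21 = 19
  -> A = 19
B = 21^4 mod 23  (bits of 4 = 100)
  bit 0 = 1: r = r^2 * 21 mod 23 = 1^2 * 21 = 1*21 = 21
  bit 1 = 0: r = r^2 mod 23 = 21^2 = 4
  bit 2 = 0: r = r^2 mod 23 = 4^2 = 16
  -> B = 16
s = B^a = 16^13 mod 23  (bits of 13 = 1101)
  bit 0 = 1: r = r^2 * 16 mod 23 = 1^2 * 16 = 1*16 = 16
  bit 1 = 1: r = r^2 * 16 mod 23 = 16^2 * 16 = 3*16 = 2
  bit 2 = 0: r = r^2 mod 23 = 2^2 = 4
  bit 3 = 1: r = r^2 * 16 mod 23 = 4^2 * 16 = 16*16 = 3
  -> s = B^a = 3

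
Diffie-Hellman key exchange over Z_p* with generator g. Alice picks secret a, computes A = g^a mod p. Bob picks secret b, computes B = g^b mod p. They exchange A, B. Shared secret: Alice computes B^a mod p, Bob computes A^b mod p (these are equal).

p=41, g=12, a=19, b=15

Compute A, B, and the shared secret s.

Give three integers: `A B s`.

Answer: 17 27 3

Derivation:
A = 12^19 mod 41  (bits of 19 = 10011)
  bit 0 = 1: r = r^2 * 12 mod 41 = 1^2 * 12 = 1*12 = 12
  bit 1 = 0: r = r^2 mod 41 = 12^2 = 21
  bit 2 = 0: r = r^2 mod 41 = 21^2 = 31
  bit 3 = 1: r = r^2 * 12 mod 41 = 31^2 * 12 = 18*12 = 11
  bit 4 = 1: r = r^2 * 12 mod 41 = 11^2 * 12 = 39*12 = 17
  -> A = 17
B = 12^15 mod 41  (bits of 15 = 1111)
  bit 0 = 1: r = r^2 * 12 mod 41 = 1^2 * 12 = 1*12 = 12
  bit 1 = 1: r = r^2 * 12 mod 41 = 12^2 * 12 = 21*12 = 6
  bit 2 = 1: r = r^2 * 12 mod 41 = 6^2 * 12 = 36*12 = 22
  bit 3 = 1: r = r^2 * 12 mod 41 = 22^2 * 12 = 33*12 = 27
  -> B = 27
s = B^a = 27^19 mod 41  (bits of 19 = 10011)
  bit 0 = 1: r = r^2 * 27 mod 41 = 1^2 * 27 = 1*27 = 27
  bit 1 = 0: r = r^2 mod 41 = 27^2 = 32
  bit 2 = 0: r = r^2 mod 41 = 32^2 = 40
  bit 3 = 1: r = r^2 * 27 mod 41 = 40^2 * 27 = 1*27 = 27
  bit 4 = 1: r = r^2 * 27 mod 41 = 27^2 * 27 = 32*27 = 3
  -> s = B^a = 3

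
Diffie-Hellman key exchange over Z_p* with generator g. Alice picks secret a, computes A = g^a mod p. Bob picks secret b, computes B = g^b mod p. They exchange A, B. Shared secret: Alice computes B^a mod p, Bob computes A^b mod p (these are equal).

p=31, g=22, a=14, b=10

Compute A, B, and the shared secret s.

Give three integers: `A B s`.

Answer: 7 5 25

Derivation:
A = 22^14 mod 31  (bits of 14 = 1110)
  bit 0 = 1: r = r^2 * 22 mod 31 = 1^2 * 22 = 1*22 = 22
  bit 1 = 1: r = r^2 * 22 mod 31 = 22^2 * 22 = 19*22 = 15
  bit 2 = 1: r = r^2 * 22 mod 31 = 15^2 * 22 = 8*22 = 21
  bit 3 = 0: r = r^2 mod 31 = 21^2 = 7
  -> A = 7
B = 22^10 mod 31  (bits of 10 = 1010)
  bit 0 = 1: r = r^2 * 22 mod 31 = 1^2 * 22 = 1*22 = 22
  bit 1 = 0: r = r^2 mod 31 = 22^2 = 19
  bit 2 = 1: r = r^2 * 22 mod 31 = 19^2 * 22 = 20*22 = 6
  bit 3 = 0: r = r^2 mod 31 = 6^2 = 5
  -> B = 5
s = B^a = 5^14 mod 31  (bits of 14 = 1110)
  bit 0 = 1: r = r^2 * 5 mod 31 = 1^2 * 5 = 1*5 = 5
  bit 1 = 1: r = r^2 * 5 mod 31 = 5^2 * 5 = 25*5 = 1
  bit 2 = 1: r = r^2 * 5 mod 31 = 1^2 * 5 = 1*5 = 5
  bit 3 = 0: r = r^2 mod 31 = 5^2 = 25
  -> s = B^a = 25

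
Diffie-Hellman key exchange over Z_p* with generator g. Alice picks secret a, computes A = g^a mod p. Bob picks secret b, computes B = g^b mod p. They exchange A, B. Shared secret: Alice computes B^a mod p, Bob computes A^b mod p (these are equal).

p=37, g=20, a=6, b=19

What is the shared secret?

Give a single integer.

A = 20^6 mod 37  (bits of 6 = 110)
  bit 0 = 1: r = r^2 * 20 mod 37 = 1^2 * 20 = 1*20 = 20
  bit 1 = 1: r = r^2 * 20 mod 37 = 20^2 * 20 = 30*20 = 8
  bit 2 = 0: r = r^2 mod 37 = 8^2 = 27
  -> A = 27
B = 20^19 mod 37  (bits of 19 = 10011)
  bit 0 = 1: r = r^2 * 20 mod 37 = 1^2 * 20 = 1*20 = 20
  bit 1 = 0: r = r^2 mod 37 = 20^2 = 30
  bit 2 = 0: r = r^2 mod 37 = 30^2 = 12
  bit 3 = 1: r = r^2 * 20 mod 37 = 12^2 * 20 = 33*20 = 31
  bit 4 = 1: r = r^2 * 20 mod 37 = 31^2 * 20 = 36*20 = 17
  -> B = 17
s = B^a = 17^6 mod 37  (bits of 6 = 110)
  bit 0 = 1: r = r^2 * 17 mod 37 = 1^2 * 17 = 1*17 = 17
  bit 1 = 1: r = r^2 * 17 mod 37 = 17^2 * 17 = 30*17 = 29
  bit 2 = 0: r = r^2 mod 37 = 29^2 = 27
  -> s = B^a = 27

Answer: 27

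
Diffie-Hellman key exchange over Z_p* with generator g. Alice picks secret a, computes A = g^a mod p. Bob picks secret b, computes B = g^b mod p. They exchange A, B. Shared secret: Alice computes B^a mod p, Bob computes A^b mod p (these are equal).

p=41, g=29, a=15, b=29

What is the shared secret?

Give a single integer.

A = 29^15 mod 41  (bits of 15 = 1111)
  bit 0 = 1: r = r^2 * 29 mod 41 = 1^2 * 29 = 1*29 = 29
  bit 1 = 1: r = r^2 * 29 mod 41 = 29^2 * 29 = 21*29 = 35
  bit 2 = 1: r = r^2 * 29 mod 41 = 35^2 * 29 = 36*29 = 19
  bit 3 = 1: r = r^2 * 29 mod 41 = 19^2 * 29 = 33*29 = 14
  -> A = 14
B = 29^29 mod 41  (bits of 29 = 11101)
  bit 0 = 1: r = r^2 * 29 mod 41 = 1^2 * 29 = 1*29 = 29
  bit 1 = 1: r = r^2 * 29 mod 41 = 29^2 * 29 = 21*29 = 35
  bit 2 = 1: r = r^2 * 29 mod 41 = 35^2 * 29 = 36*29 = 19
  bit 3 = 0: r = r^2 mod 41 = 19^2 = 33
  bit 4 = 1: r = r^2 * 29 mod 41 = 33^2 * 29 = 23*29 = 11
  -> B = 11
s = B^a = 11^15 mod 41  (bits of 15 = 1111)
  bit 0 = 1: r = r^2 * 11 mod 41 = 1^2 * 11 = 1*11 = 11
  bit 1 = 1: r = r^2 * 11 mod 41 = 11^2 * 11 = 39*11 = 19
  bit 2 = 1: r = r^2 * 11 mod 41 = 19^2 * 11 = 33*11 = 35
  bit 3 = 1: r = r^2 * 11 mod 41 = 35^2 * 11 = 36*11 = 27
  -> s = B^a = 27

Answer: 27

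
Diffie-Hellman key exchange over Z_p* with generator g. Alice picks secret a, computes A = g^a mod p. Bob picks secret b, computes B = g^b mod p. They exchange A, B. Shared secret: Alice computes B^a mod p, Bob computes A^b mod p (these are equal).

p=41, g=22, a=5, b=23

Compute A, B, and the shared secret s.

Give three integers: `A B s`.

Answer: 14 12 3

Derivation:
A = 22^5 mod 41  (bits of 5 = 101)
  bit 0 = 1: r = r^2 * 22 mod 41 = 1^2 * 22 = 1*22 = 22
  bit 1 = 0: r = r^2 mod 41 = 22^2 = 33
  bit 2 = 1: r = r^2 * 22 mod 41 = 33^2 * 22 = 23*22 = 14
  -> A = 14
B = 22^23 mod 41  (bits of 23 = 10111)
  bit 0 = 1: r = r^2 * 22 mod 41 = 1^2 * 22 = 1*22 = 22
  bit 1 = 0: r = r^2 mod 41 = 22^2 = 33
  bit 2 = 1: r = r^2 * 22 mod 41 = 33^2 * 22 = 23*22 = 14
  bit 3 = 1: r = r^2 * 22 mod 41 = 14^2 * 22 = 32*22 = 7
  bit 4 = 1: r = r^2 * 22 mod 41 = 7^2 * 22 = 8*22 = 12
  -> B = 12
s = B^a = 12^5 mod 41  (bits of 5 = 101)
  bit 0 = 1: r = r^2 * 12 mod 41 = 1^2 * 12 = 1*12 = 12
  bit 1 = 0: r = r^2 mod 41 = 12^2 = 21
  bit 2 = 1: r = r^2 * 12 mod 41 = 21^2 * 12 = 31*12 = 3
  -> s = B^a = 3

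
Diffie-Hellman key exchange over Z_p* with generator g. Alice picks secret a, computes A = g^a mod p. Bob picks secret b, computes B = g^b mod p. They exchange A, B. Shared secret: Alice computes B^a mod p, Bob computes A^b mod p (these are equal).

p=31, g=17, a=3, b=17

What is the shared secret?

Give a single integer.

Answer: 23

Derivation:
A = 17^3 mod 31  (bits of 3 = 11)
  bit 0 = 1: r = r^2 * 17 mod 31 = 1^2 * 17 = 1*17 = 17
  bit 1 = 1: r = r^2 * 17 mod 31 = 17^2 * 17 = 10*17 = 15
  -> A = 15
B = 17^17 mod 31  (bits of 17 = 10001)
  bit 0 = 1: r = r^2 * 17 mod 31 = 1^2 * 17 = 1*17 = 17
  bit 1 = 0: r = r^2 mod 31 = 17^2 = 10
  bit 2 = 0: r = r^2 mod 31 = 10^2 = 7
  bit 3 = 0: r = r^2 mod 31 = 7^2 = 18
  bit 4 = 1: r = r^2 * 17 mod 31 = 18^2 * 17 = 14*17 = 21
  -> B = 21
s = B^a = 21^3 mod 31  (bits of 3 = 11)
  bit 0 = 1: r = r^2 * 21 mod 31 = 1^2 * 21 = 1*21 = 21
  bit 1 = 1: r = r^2 * 21 mod 31 = 21^2 * 21 = 7*21 = 23
  -> s = B^a = 23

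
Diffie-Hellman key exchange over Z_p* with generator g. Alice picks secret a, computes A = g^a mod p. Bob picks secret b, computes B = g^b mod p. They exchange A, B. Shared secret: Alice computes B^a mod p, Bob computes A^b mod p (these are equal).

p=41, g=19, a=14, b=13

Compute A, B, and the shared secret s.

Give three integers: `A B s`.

Answer: 39 15 8

Derivation:
A = 19^14 mod 41  (bits of 14 = 1110)
  bit 0 = 1: r = r^2 * 19 mod 41 = 1^2 * 19 = 1*19 = 19
  bit 1 = 1: r = r^2 * 19 mod 41 = 19^2 * 19 = 33*19 = 12
  bit 2 = 1: r = r^2 * 19 mod 41 = 12^2 * 19 = 21*19 = 30
  bit 3 = 0: r = r^2 mod 41 = 30^2 = 39
  -> A = 39
B = 19^13 mod 41  (bits of 13 = 1101)
  bit 0 = 1: r = r^2 * 19 mod 41 = 1^2 * 19 = 1*19 = 19
  bit 1 = 1: r = r^2 * 19 mod 41 = 19^2 * 19 = 33*19 = 12
  bit 2 = 0: r = r^2 mod 41 = 12^2 = 21
  bit 3 = 1: r = r^2 * 19 mod 41 = 21^2 * 19 = 31*19 = 15
  -> B = 15
s = B^a = 15^14 mod 41  (bits of 14 = 1110)
  bit 0 = 1: r = r^2 * 15 mod 41 = 1^2 * 15 = 1*15 = 15
  bit 1 = 1: r = r^2 * 15 mod 41 = 15^2 * 15 = 20*15 = 13
  bit 2 = 1: r = r^2 * 15 mod 41 = 13^2 * 15 = 5*15 = 34
  bit 3 = 0: r = r^2 mod 41 = 34^2 = 8
  -> s = B^a = 8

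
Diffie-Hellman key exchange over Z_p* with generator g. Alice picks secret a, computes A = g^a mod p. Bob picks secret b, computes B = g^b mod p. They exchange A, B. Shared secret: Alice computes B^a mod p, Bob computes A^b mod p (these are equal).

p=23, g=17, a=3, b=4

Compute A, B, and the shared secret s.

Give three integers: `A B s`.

Answer: 14 8 6

Derivation:
A = 17^3 mod 23  (bits of 3 = 11)
  bit 0 = 1: r = r^2 * 17 mod 23 = 1^2 * 17 = 1*17 = 17
  bit 1 = 1: r = r^2 * 17 mod 23 = 17^2 * 17 = 13*17 = 14
  -> A = 14
B = 17^4 mod 23  (bits of 4 = 100)
  bit 0 = 1: r = r^2 * 17 mod 23 = 1^2 * 17 = 1*17 = 17
  bit 1 = 0: r = r^2 mod 23 = 17^2 = 13
  bit 2 = 0: r = r^2 mod 23 = 13^2 = 8
  -> B = 8
s = B^a = 8^3 mod 23  (bits of 3 = 11)
  bit 0 = 1: r = r^2 * 8 mod 23 = 1^2 * 8 = 1*8 = 8
  bit 1 = 1: r = r^2 * 8 mod 23 = 8^2 * 8 = 18*8 = 6
  -> s = B^a = 6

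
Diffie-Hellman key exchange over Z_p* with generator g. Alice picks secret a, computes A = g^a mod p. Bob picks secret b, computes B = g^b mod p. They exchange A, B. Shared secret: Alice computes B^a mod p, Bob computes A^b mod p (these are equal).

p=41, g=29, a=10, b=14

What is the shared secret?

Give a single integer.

A = 29^10 mod 41  (bits of 10 = 1010)
  bit 0 = 1: r = r^2 * 29 mod 41 = 1^2 * 29 = 1*29 = 29
  bit 1 = 0: r = r^2 mod 41 = 29^2 = 21
  bit 2 = 1: r = r^2 * 29 mod 41 = 21^2 * 29 = 31*29 = 38
  bit 3 = 0: r = r^2 mod 41 = 38^2 = 9
  -> A = 9
B = 29^14 mod 41  (bits of 14 = 1110)
  bit 0 = 1: r = r^2 * 29 mod 41 = 1^2 * 29 = 1*29 = 29
  bit 1 = 1: r = r^2 * 29 mod 41 = 29^2 * 29 = 21*29 = 35
  bit 2 = 1: r = r^2 * 29 mod 41 = 35^2 * 29 = 36*29 = 19
  bit 3 = 0: r = r^2 mod 41 = 19^2 = 33
  -> B = 33
s = B^a = 33^10 mod 41  (bits of 10 = 1010)
  bit 0 = 1: r = r^2 * 33 mod 41 = 1^2 * 33 = 1*33 = 33
  bit 1 = 0: r = r^2 mod 41 = 33^2 = 23
  bit 2 = 1: r = r^2 * 33 mod 41 = 23^2 * 33 = 37*33 = 32
  bit 3 = 0: r = r^2 mod 41 = 32^2 = 40
  -> s = B^a = 40

Answer: 40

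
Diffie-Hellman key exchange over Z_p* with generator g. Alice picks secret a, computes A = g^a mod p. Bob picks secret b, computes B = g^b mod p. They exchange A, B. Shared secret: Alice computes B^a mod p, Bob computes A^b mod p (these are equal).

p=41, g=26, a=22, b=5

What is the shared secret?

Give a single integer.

A = 26^22 mod 41  (bits of 22 = 10110)
  bit 0 = 1: r = r^2 * 26 mod 41 = 1^2 * 26 = 1*26 = 26
  bit 1 = 0: r = r^2 mod 41 = 26^2 = 20
  bit 2 = 1: r = r^2 * 26 mod 41 = 20^2 * 26 = 31*26 = 27
  bit 3 = 1: r = r^2 * 26 mod 41 = 27^2 * 26 = 32*26 = 12
  bit 4 = 0: r = r^2 mod 41 = 12^2 = 21
  -> A = 21
B = 26^5 mod 41  (bits of 5 = 101)
  bit 0 = 1: r = r^2 * 26 mod 41 = 1^2 * 26 = 1*26 = 26
  bit 1 = 0: r = r^2 mod 41 = 26^2 = 20
  bit 2 = 1: r = r^2 * 26 mod 41 = 20^2 * 26 = 31*26 = 27
  -> B = 27
s = B^a = 27^22 mod 41  (bits of 22 = 10110)
  bit 0 = 1: r = r^2 * 27 mod 41 = 1^2 * 27 = 1*27 = 27
  bit 1 = 0: r = r^2 mod 41 = 27^2 = 32
  bit 2 = 1: r = r^2 * 27 mod 41 = 32^2 * 27 = 40*27 = 14
  bit 3 = 1: r = r^2 * 27 mod 41 = 14^2 * 27 = 32*27 = 3
  bit 4 = 0: r = r^2 mod 41 = 3^2 = 9
  -> s = B^a = 9

Answer: 9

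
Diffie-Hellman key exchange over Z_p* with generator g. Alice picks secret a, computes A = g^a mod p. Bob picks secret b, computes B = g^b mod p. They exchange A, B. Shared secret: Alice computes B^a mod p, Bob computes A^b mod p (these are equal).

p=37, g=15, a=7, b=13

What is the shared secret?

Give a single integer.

A = 15^7 mod 37  (bits of 7 = 111)
  bit 0 = 1: r = r^2 * 15 mod 37 = 1^2 * 15 = 1*15 = 15
  bit 1 = 1: r = r^2 * 15 mod 37 = 15^2 * 15 = 3*15 = 8
  bit 2 = 1: r = r^2 * 15 mod 37 = 8^2 * 15 = 27*15 = 35
  -> A = 35
B = 15^13 mod 37  (bits of 13 = 1101)
  bit 0 = 1: r = r^2 * 15 mod 37 = 1^2 * 15 = 1*15 = 15
  bit 1 = 1: r = r^2 * 15 mod 37 = 15^2 * 15 = 3*15 = 8
  bit 2 = 0: r = r^2 mod 37 = 8^2 = 27
  bit 3 = 1: r = r^2 * 15 mod 37 = 27^2 * 15 = 26*15 = 20
  -> B = 20
s = B^a = 20^7 mod 37  (bits of 7 = 111)
  bit 0 = 1: r = r^2 * 20 mod 37 = 1^2 * 20 = 1*20 = 20
  bit 1 = 1: r = r^2 * 20 mod 37 = 20^2 * 20 = 30*20 = 8
  bit 2 = 1: r = r^2 * 20 mod 37 = 8^2 * 20 = 27*20 = 22
  -> s = B^a = 22

Answer: 22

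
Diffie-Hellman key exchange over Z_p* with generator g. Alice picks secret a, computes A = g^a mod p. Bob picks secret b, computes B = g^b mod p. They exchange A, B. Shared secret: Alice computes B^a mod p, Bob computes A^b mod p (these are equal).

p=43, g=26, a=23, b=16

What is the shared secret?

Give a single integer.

A = 26^23 mod 43  (bits of 23 = 10111)
  bit 0 = 1: r = r^2 * 26 mod 43 = 1^2 * 26 = 1*26 = 26
  bit 1 = 0: r = r^2 mod 43 = 26^2 = 31
  bit 2 = 1: r = r^2 * 26 mod 43 = 31^2 * 26 = 15*26 = 3
  bit 3 = 1: r = r^2 * 26 mod 43 = 3^2 * 26 = 9*26 = 19
  bit 4 = 1: r = r^2 * 26 mod 43 = 19^2 * 26 = 17*26 = 12
  -> A = 12
B = 26^16 mod 43  (bits of 16 = 10000)
  bit 0 = 1: r = r^2 * 26 mod 43 = 1^2 * 26 = 1*26 = 26
  bit 1 = 0: r = r^2 mod 43 = 26^2 = 31
  bit 2 = 0: r = r^2 mod 43 = 31^2 = 15
  bit 3 = 0: r = r^2 mod 43 = 15^2 = 10
  bit 4 = 0: r = r^2 mod 43 = 10^2 = 14
  -> B = 14
s = B^a = 14^23 mod 43  (bits of 23 = 10111)
  bit 0 = 1: r = r^2 * 14 mod 43 = 1^2 * 14 = 1*14 = 14
  bit 1 = 0: r = r^2 mod 43 = 14^2 = 24
  bit 2 = 1: r = r^2 * 14 mod 43 = 24^2 * 14 = 17*14 = 23
  bit 3 = 1: r = r^2 * 14 mod 43 = 23^2 * 14 = 13*14 = 10
  bit 4 = 1: r = r^2 * 14 mod 43 = 10^2 * 14 = 14*14 = 24
  -> s = B^a = 24

Answer: 24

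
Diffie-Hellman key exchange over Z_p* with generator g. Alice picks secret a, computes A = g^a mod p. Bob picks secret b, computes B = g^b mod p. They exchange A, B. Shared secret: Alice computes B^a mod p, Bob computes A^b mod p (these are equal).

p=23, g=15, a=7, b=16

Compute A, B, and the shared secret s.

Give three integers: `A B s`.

Answer: 11 16 18

Derivation:
A = 15^7 mod 23  (bits of 7 = 111)
  bit 0 = 1: r = r^2 * 15 mod 23 = 1^2 * 15 = 1*15 = 15
  bit 1 = 1: r = r^2 * 15 mod 23 = 15^2 * 15 = 18*15 = 17
  bit 2 = 1: r = r^2 * 15 mod 23 = 17^2 * 15 = 13*15 = 11
  -> A = 11
B = 15^16 mod 23  (bits of 16 = 10000)
  bit 0 = 1: r = r^2 * 15 mod 23 = 1^2 * 15 = 1*15 = 15
  bit 1 = 0: r = r^2 mod 23 = 15^2 = 18
  bit 2 = 0: r = r^2 mod 23 = 18^2 = 2
  bit 3 = 0: r = r^2 mod 23 = 2^2 = 4
  bit 4 = 0: r = r^2 mod 23 = 4^2 = 16
  -> B = 16
s = B^a = 16^7 mod 23  (bits of 7 = 111)
  bit 0 = 1: r = r^2 * 16 mod 23 = 1^2 * 16 = 1*16 = 16
  bit 1 = 1: r = r^2 * 16 mod 23 = 16^2 * 16 = 3*16 = 2
  bit 2 = 1: r = r^2 * 16 mod 23 = 2^2 * 16 = 4*16 = 18
  -> s = B^a = 18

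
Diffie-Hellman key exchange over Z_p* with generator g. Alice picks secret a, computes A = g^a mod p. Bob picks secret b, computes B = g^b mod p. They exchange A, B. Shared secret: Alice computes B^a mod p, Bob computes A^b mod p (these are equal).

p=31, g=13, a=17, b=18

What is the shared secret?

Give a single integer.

Answer: 16

Derivation:
A = 13^17 mod 31  (bits of 17 = 10001)
  bit 0 = 1: r = r^2 * 13 mod 31 = 1^2 * 13 = 1*13 = 13
  bit 1 = 0: r = r^2 mod 31 = 13^2 = 14
  bit 2 = 0: r = r^2 mod 31 = 14^2 = 10
  bit 3 = 0: r = r^2 mod 31 = 10^2 = 7
  bit 4 = 1: r = r^2 * 13 mod 31 = 7^2 * 13 = 18*13 = 17
  -> A = 17
B = 13^18 mod 31  (bits of 18 = 10010)
  bit 0 = 1: r = r^2 * 13 mod 31 = 1^2 * 13 = 1*13 = 13
  bit 1 = 0: r = r^2 mod 31 = 13^2 = 14
  bit 2 = 0: r = r^2 mod 31 = 14^2 = 10
  bit 3 = 1: r = r^2 * 13 mod 31 = 10^2 * 13 = 7*13 = 29
  bit 4 = 0: r = r^2 mod 31 = 29^2 = 4
  -> B = 4
s = B^a = 4^17 mod 31  (bits of 17 = 10001)
  bit 0 = 1: r = r^2 * 4 mod 31 = 1^2 * 4 = 1*4 = 4
  bit 1 = 0: r = r^2 mod 31 = 4^2 = 16
  bit 2 = 0: r = r^2 mod 31 = 16^2 = 8
  bit 3 = 0: r = r^2 mod 31 = 8^2 = 2
  bit 4 = 1: r = r^2 * 4 mod 31 = 2^2 * 4 = 4*4 = 16
  -> s = B^a = 16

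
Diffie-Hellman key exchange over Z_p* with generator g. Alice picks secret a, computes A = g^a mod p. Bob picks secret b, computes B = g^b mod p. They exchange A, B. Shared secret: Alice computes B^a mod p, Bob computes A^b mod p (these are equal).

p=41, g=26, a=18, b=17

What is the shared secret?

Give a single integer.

Answer: 36

Derivation:
A = 26^18 mod 41  (bits of 18 = 10010)
  bit 0 = 1: r = r^2 * 26 mod 41 = 1^2 * 26 = 1*26 = 26
  bit 1 = 0: r = r^2 mod 41 = 26^2 = 20
  bit 2 = 0: r = r^2 mod 41 = 20^2 = 31
  bit 3 = 1: r = r^2 * 26 mod 41 = 31^2 * 26 = 18*26 = 17
  bit 4 = 0: r = r^2 mod 41 = 17^2 = 2
  -> A = 2
B = 26^17 mod 41  (bits of 17 = 10001)
  bit 0 = 1: r = r^2 * 26 mod 41 = 1^2 * 26 = 1*26 = 26
  bit 1 = 0: r = r^2 mod 41 = 26^2 = 20
  bit 2 = 0: r = r^2 mod 41 = 20^2 = 31
  bit 3 = 0: r = r^2 mod 41 = 31^2 = 18
  bit 4 = 1: r = r^2 * 26 mod 41 = 18^2 * 26 = 37*26 = 19
  -> B = 19
s = B^a = 19^18 mod 41  (bits of 18 = 10010)
  bit 0 = 1: r = r^2 * 19 mod 41 = 1^2 * 19 = 1*19 = 19
  bit 1 = 0: r = r^2 mod 41 = 19^2 = 33
  bit 2 = 0: r = r^2 mod 41 = 33^2 = 23
  bit 3 = 1: r = r^2 * 19 mod 41 = 23^2 * 19 = 37*19 = 6
  bit 4 = 0: r = r^2 mod 41 = 6^2 = 36
  -> s = B^a = 36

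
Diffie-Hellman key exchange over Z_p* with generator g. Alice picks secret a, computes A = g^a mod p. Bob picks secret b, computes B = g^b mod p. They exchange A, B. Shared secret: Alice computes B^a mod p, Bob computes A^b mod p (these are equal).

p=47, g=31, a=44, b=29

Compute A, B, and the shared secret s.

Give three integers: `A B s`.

Answer: 9 45 12

Derivation:
A = 31^44 mod 47  (bits of 44 = 101100)
  bit 0 = 1: r = r^2 * 31 mod 47 = 1^2 * 31 = 1*31 = 31
  bit 1 = 0: r = r^2 mod 47 = 31^2 = 21
  bit 2 = 1: r = r^2 * 31 mod 47 = 21^2 * 31 = 18*31 = 41
  bit 3 = 1: r = r^2 * 31 mod 47 = 41^2 * 31 = 36*31 = 35
  bit 4 = 0: r = r^2 mod 47 = 35^2 = 3
  bit 5 = 0: r = r^2 mod 47 = 3^2 = 9
  -> A = 9
B = 31^29 mod 47  (bits of 29 = 11101)
  bit 0 = 1: r = r^2 * 31 mod 47 = 1^2 * 31 = 1*31 = 31
  bit 1 = 1: r = r^2 * 31 mod 47 = 31^2 * 31 = 21*31 = 40
  bit 2 = 1: r = r^2 * 31 mod 47 = 40^2 * 31 = 2*31 = 15
  bit 3 = 0: r = r^2 mod 47 = 15^2 = 37
  bit 4 = 1: r = r^2 * 31 mod 47 = 37^2 * 31 = 6*31 = 45
  -> B = 45
s = B^a = 45^44 mod 47  (bits of 44 = 101100)
  bit 0 = 1: r = r^2 * 45 mod 47 = 1^2 * 45 = 1*45 = 45
  bit 1 = 0: r = r^2 mod 47 = 45^2 = 4
  bit 2 = 1: r = r^2 * 45 mod 47 = 4^2 * 45 = 16*45 = 15
  bit 3 = 1: r = r^2 * 45 mod 47 = 15^2 * 45 = 37*45 = 20
  bit 4 = 0: r = r^2 mod 47 = 20^2 = 24
  bit 5 = 0: r = r^2 mod 47 = 24^2 = 12
  -> s = B^a = 12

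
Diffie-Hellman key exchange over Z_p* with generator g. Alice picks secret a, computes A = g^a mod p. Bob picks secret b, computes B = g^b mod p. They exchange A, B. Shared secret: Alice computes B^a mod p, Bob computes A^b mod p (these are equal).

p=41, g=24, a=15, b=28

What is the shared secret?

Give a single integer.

Answer: 40

Derivation:
A = 24^15 mod 41  (bits of 15 = 1111)
  bit 0 = 1: r = r^2 * 24 mod 41 = 1^2 * 24 = 1*24 = 24
  bit 1 = 1: r = r^2 * 24 mod 41 = 24^2 * 24 = 2*24 = 7
  bit 2 = 1: r = r^2 * 24 mod 41 = 7^2 * 24 = 8*24 = 28
  bit 3 = 1: r = r^2 * 24 mod 41 = 28^2 * 24 = 5*24 = 38
  -> A = 38
B = 24^28 mod 41  (bits of 28 = 11100)
  bit 0 = 1: r = r^2 * 24 mod 41 = 1^2 * 24 = 1*24 = 24
  bit 1 = 1: r = r^2 * 24 mod 41 = 24^2 * 24 = 2*24 = 7
  bit 2 = 1: r = r^2 * 24 mod 41 = 7^2 * 24 = 8*24 = 28
  bit 3 = 0: r = r^2 mod 41 = 28^2 = 5
  bit 4 = 0: r = r^2 mod 41 = 5^2 = 25
  -> B = 25
s = B^a = 25^15 mod 41  (bits of 15 = 1111)
  bit 0 = 1: r = r^2 * 25 mod 41 = 1^2 * 25 = 1*25 = 25
  bit 1 = 1: r = r^2 * 25 mod 41 = 25^2 * 25 = 10*25 = 4
  bit 2 = 1: r = r^2 * 25 mod 41 = 4^2 * 25 = 16*25 = 31
  bit 3 = 1: r = r^2 * 25 mod 41 = 31^2 * 25 = 18*25 = 40
  -> s = B^a = 40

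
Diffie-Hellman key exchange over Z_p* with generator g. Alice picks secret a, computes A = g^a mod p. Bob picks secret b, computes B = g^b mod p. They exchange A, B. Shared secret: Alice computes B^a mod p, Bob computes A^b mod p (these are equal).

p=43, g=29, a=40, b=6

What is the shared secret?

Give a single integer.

A = 29^40 mod 43  (bits of 40 = 101000)
  bit 0 = 1: r = r^2 * 29 mod 43 = 1^2 * 29 = 1*29 = 29
  bit 1 = 0: r = r^2 mod 43 = 29^2 = 24
  bit 2 = 1: r = r^2 * 29 mod 43 = 24^2 * 29 = 17*29 = 20
  bit 3 = 0: r = r^2 mod 43 = 20^2 = 13
  bit 4 = 0: r = r^2 mod 43 = 13^2 = 40
  bit 5 = 0: r = r^2 mod 43 = 40^2 = 9
  -> A = 9
B = 29^6 mod 43  (bits of 6 = 110)
  bit 0 = 1: r = r^2 * 29 mod 43 = 1^2 * 29 = 1*29 = 29
  bit 1 = 1: r = r^2 * 29 mod 43 = 29^2 * 29 = 24*29 = 8
  bit 2 = 0: r = r^2 mod 43 = 8^2 = 21
  -> B = 21
s = B^a = 21^40 mod 43  (bits of 40 = 101000)
  bit 0 = 1: r = r^2 * 21 mod 43 = 1^2 * 21 = 1*21 = 21
  bit 1 = 0: r = r^2 mod 43 = 21^2 = 11
  bit 2 = 1: r = r^2 * 21 mod 43 = 11^2 * 21 = 35*21 = 4
  bit 3 = 0: r = r^2 mod 43 = 4^2 = 16
  bit 4 = 0: r = r^2 mod 43 = 16^2 = 41
  bit 5 = 0: r = r^2 mod 43 = 41^2 = 4
  -> s = B^a = 4

Answer: 4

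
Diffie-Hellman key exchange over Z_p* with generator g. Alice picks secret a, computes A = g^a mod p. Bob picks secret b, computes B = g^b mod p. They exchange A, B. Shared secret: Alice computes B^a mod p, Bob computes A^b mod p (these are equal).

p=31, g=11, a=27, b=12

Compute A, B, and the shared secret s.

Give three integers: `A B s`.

A = 11^27 mod 31  (bits of 27 = 11011)
  bit 0 = 1: r = r^2 * 11 mod 31 = 1^2 * 11 = 1*11 = 11
  bit 1 = 1: r = r^2 * 11 mod 31 = 11^2 * 11 = 28*11 = 29
  bit 2 = 0: r = r^2 mod 31 = 29^2 = 4
  bit 3 = 1: r = r^2 * 11 mod 31 = 4^2 * 11 = 16*11 = 21
  bit 4 = 1: r = r^2 * 11 mod 31 = 21^2 * 11 = 7*11 = 15
  -> A = 15
B = 11^12 mod 31  (bits of 12 = 1100)
  bit 0 = 1: r = r^2 * 11 mod 31 = 1^2 * 11 = 1*11 = 11
  bit 1 = 1: r = r^2 * 11 mod 31 = 11^2 * 11 = 28*11 = 29
  bit 2 = 0: r = r^2 mod 31 = 29^2 = 4
  bit 3 = 0: r = r^2 mod 31 = 4^2 = 16
  -> B = 16
s = B^a = 16^27 mod 31  (bits of 27 = 11011)
  bit 0 = 1: r = r^2 * 16 mod 31 = 1^2 * 16 = 1*16 = 16
  bit 1 = 1: r = r^2 * 16 mod 31 = 16^2 * 16 = 8*16 = 4
  bit 2 = 0: r = r^2 mod 31 = 4^2 = 16
  bit 3 = 1: r = r^2 * 16 mod 31 = 16^2 * 16 = 8*16 = 4
  bit 4 = 1: r = r^2 * 16 mod 31 = 4^2 * 16 = 16*16 = 8
  -> s = B^a = 8

Answer: 15 16 8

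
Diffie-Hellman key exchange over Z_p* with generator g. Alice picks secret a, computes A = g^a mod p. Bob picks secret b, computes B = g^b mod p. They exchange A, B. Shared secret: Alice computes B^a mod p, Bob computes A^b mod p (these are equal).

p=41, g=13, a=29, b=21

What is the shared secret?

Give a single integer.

A = 13^29 mod 41  (bits of 29 = 11101)
  bit 0 = 1: r = r^2 * 13 mod 41 = 1^2 * 13 = 1*13 = 13
  bit 1 = 1: r = r^2 * 13 mod 41 = 13^2 * 13 = 5*13 = 24
  bit 2 = 1: r = r^2 * 13 mod 41 = 24^2 * 13 = 2*13 = 26
  bit 3 = 0: r = r^2 mod 41 = 26^2 = 20
  bit 4 = 1: r = r^2 * 13 mod 41 = 20^2 * 13 = 31*13 = 34
  -> A = 34
B = 13^21 mod 41  (bits of 21 = 10101)
  bit 0 = 1: r = r^2 * 13 mod 41 = 1^2 * 13 = 1*13 = 13
  bit 1 = 0: r = r^2 mod 41 = 13^2 = 5
  bit 2 = 1: r = r^2 * 13 mod 41 = 5^2 * 13 = 25*13 = 38
  bit 3 = 0: r = r^2 mod 41 = 38^2 = 9
  bit 4 = 1: r = r^2 * 13 mod 41 = 9^2 * 13 = 40*13 = 28
  -> B = 28
s = B^a = 28^29 mod 41  (bits of 29 = 11101)
  bit 0 = 1: r = r^2 * 28 mod 41 = 1^2 * 28 = 1*28 = 28
  bit 1 = 1: r = r^2 * 28 mod 41 = 28^2 * 28 = 5*28 = 17
  bit 2 = 1: r = r^2 * 28 mod 41 = 17^2 * 28 = 2*28 = 15
  bit 3 = 0: r = r^2 mod 41 = 15^2 = 20
  bit 4 = 1: r = r^2 * 28 mod 41 = 20^2 * 28 = 31*28 = 7
  -> s = B^a = 7

Answer: 7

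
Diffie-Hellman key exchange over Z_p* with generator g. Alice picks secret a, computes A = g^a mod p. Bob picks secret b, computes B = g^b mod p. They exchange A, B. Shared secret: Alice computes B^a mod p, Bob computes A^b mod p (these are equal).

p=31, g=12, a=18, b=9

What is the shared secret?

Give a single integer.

A = 12^18 mod 31  (bits of 18 = 10010)
  bit 0 = 1: r = r^2 * 12 mod 31 = 1^2 * 12 = 1*12 = 12
  bit 1 = 0: r = r^2 mod 31 = 12^2 = 20
  bit 2 = 0: r = r^2 mod 31 = 20^2 = 28
  bit 3 = 1: r = r^2 * 12 mod 31 = 28^2 * 12 = 9*12 = 15
  bit 4 = 0: r = r^2 mod 31 = 15^2 = 8
  -> A = 8
B = 12^9 mod 31  (bits of 9 = 1001)
  bit 0 = 1: r = r^2 * 12 mod 31 = 1^2 * 12 = 1*12 = 12
  bit 1 = 0: r = r^2 mod 31 = 12^2 = 20
  bit 2 = 0: r = r^2 mod 31 = 20^2 = 28
  bit 3 = 1: r = r^2 * 12 mod 31 = 28^2 * 12 = 9*12 = 15
  -> B = 15
s = B^a = 15^18 mod 31  (bits of 18 = 10010)
  bit 0 = 1: r = r^2 * 15 mod 31 = 1^2 * 15 = 1*15 = 15
  bit 1 = 0: r = r^2 mod 31 = 15^2 = 8
  bit 2 = 0: r = r^2 mod 31 = 8^2 = 2
  bit 3 = 1: r = r^2 * 15 mod 31 = 2^2 * 15 = 4*15 = 29
  bit 4 = 0: r = r^2 mod 31 = 29^2 = 4
  -> s = B^a = 4

Answer: 4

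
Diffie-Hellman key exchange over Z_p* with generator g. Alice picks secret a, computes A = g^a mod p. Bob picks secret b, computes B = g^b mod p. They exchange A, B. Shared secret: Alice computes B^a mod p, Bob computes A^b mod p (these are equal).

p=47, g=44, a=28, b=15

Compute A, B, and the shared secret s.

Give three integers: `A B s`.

Answer: 8 5 24

Derivation:
A = 44^28 mod 47  (bits of 28 = 11100)
  bit 0 = 1: r = r^2 * 44 mod 47 = 1^2 * 44 = 1*44 = 44
  bit 1 = 1: r = r^2 * 44 mod 47 = 44^2 * 44 = 9*44 = 20
  bit 2 = 1: r = r^2 * 44 mod 47 = 20^2 * 44 = 24*44 = 22
  bit 3 = 0: r = r^2 mod 47 = 22^2 = 14
  bit 4 = 0: r = r^2 mod 47 = 14^2 = 8
  -> A = 8
B = 44^15 mod 47  (bits of 15 = 1111)
  bit 0 = 1: r = r^2 * 44 mod 47 = 1^2 * 44 = 1*44 = 44
  bit 1 = 1: r = r^2 * 44 mod 47 = 44^2 * 44 = 9*44 = 20
  bit 2 = 1: r = r^2 * 44 mod 47 = 20^2 * 44 = 24*44 = 22
  bit 3 = 1: r = r^2 * 44 mod 47 = 22^2 * 44 = 14*44 = 5
  -> B = 5
s = B^a = 5^28 mod 47  (bits of 28 = 11100)
  bit 0 = 1: r = r^2 * 5 mod 47 = 1^2 * 5 = 1*5 = 5
  bit 1 = 1: r = r^2 * 5 mod 47 = 5^2 * 5 = 25*5 = 31
  bit 2 = 1: r = r^2 * 5 mod 47 = 31^2 * 5 = 21*5 = 11
  bit 3 = 0: r = r^2 mod 47 = 11^2 = 27
  bit 4 = 0: r = r^2 mod 47 = 27^2 = 24
  -> s = B^a = 24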